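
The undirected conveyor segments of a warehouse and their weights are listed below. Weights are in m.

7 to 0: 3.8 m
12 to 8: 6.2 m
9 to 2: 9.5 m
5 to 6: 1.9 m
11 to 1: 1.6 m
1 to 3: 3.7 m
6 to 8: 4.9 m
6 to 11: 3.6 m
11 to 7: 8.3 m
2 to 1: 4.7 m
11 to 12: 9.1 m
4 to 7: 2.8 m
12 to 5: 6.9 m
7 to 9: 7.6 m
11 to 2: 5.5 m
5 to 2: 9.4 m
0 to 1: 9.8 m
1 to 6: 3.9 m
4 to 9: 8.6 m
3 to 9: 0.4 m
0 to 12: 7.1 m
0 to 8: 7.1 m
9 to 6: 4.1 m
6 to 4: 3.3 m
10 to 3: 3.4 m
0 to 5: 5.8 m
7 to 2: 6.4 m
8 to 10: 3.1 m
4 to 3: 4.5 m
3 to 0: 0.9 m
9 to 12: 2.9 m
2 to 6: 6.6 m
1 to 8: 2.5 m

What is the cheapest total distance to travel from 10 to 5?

9.8 m

Enumerating some paths:
10–3–0–5: 3.4+0.9+5.8 = 10.1
10–3–9–6–5: 3.4+0.4+4.1+1.9 = 9.8
10–8–6–5: 3.1+4.9+1.9 = 9.9
Cheapest is 10–3–9–6–5 at 9.8 m.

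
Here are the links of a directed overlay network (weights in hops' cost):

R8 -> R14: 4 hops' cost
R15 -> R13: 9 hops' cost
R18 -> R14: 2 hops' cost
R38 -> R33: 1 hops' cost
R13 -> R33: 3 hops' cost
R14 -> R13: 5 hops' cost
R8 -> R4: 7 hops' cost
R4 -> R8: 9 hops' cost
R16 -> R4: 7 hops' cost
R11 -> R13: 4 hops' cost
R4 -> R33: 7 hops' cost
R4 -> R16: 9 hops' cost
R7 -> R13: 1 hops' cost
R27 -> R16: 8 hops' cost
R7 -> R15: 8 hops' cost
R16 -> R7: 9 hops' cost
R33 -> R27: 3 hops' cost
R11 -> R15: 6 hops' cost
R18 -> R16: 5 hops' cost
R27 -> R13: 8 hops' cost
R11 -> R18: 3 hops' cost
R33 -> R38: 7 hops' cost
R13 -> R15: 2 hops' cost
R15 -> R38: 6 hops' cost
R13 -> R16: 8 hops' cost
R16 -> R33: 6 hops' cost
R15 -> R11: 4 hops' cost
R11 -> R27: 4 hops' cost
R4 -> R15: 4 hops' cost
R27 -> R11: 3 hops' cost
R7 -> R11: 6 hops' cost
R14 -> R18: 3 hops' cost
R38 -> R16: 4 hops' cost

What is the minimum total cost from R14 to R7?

Compare a few routes:
R14 → R13 → R16 → R7: 5+8+9 = 22
R14 → R18 → R16 → R7: 3+5+9 = 17
The minimum is 17 hops' cost via R14 → R18 → R16 → R7.

17 hops' cost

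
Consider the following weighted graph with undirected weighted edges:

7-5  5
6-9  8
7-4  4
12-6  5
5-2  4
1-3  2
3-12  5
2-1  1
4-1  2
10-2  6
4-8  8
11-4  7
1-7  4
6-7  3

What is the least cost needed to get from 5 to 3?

7

Candidate routes:
5 → 7 → 1 → 3: 5+4+2 = 11
5 → 2 → 1 → 3: 4+1+2 = 7
Cheapest is 5 → 2 → 1 → 3 at 7.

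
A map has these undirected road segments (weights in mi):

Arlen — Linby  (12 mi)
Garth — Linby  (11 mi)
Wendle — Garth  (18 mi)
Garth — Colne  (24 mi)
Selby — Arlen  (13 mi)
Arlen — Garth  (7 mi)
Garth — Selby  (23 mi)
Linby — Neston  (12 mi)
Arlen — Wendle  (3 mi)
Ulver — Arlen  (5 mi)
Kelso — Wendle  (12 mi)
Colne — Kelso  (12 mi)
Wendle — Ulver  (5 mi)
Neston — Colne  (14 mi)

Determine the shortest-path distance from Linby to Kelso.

Enumerating some paths:
Linby → Garth → Arlen → Wendle → Kelso: 11+7+3+12 = 33
Linby → Arlen → Wendle → Kelso: 12+3+12 = 27
Cheapest is Linby → Arlen → Wendle → Kelso at 27 mi.

27 mi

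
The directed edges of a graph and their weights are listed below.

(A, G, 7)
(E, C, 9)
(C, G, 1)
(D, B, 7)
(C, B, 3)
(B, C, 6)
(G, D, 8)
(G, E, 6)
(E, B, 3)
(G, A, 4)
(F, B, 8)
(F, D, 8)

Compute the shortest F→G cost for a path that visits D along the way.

22

Shortest F→D: F → D = 8
Shortest D→G: D → B → C → G = 14
Total via D: 8 + 14 = 22.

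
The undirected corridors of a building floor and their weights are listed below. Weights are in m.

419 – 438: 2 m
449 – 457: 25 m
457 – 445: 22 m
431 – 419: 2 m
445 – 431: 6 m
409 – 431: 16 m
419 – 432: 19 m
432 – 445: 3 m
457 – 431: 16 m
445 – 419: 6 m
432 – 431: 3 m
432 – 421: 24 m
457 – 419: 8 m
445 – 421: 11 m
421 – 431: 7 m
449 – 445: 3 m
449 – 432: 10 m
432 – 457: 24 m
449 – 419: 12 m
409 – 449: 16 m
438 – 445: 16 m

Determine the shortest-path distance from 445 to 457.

14 m

Compare a few routes:
445–431–419–457: 6+2+8 = 16
445–432–431–419–457: 3+3+2+8 = 16
445–419–457: 6+8 = 14
Cheapest is 445–419–457 at 14 m.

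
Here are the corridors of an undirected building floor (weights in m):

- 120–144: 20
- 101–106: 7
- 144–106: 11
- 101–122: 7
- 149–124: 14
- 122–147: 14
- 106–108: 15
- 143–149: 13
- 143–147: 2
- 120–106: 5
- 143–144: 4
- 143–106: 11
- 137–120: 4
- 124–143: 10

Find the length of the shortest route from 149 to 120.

Shortest distances from 149:
149: 0
143: 13  (via 149)
124: 14  (via 149)
147: 15  (via 143)
144: 17  (via 143)
106: 24  (via 143)
122: 29  (via 147)
120: 29  (via 106)
Shortest route: 149 → 143 → 106 → 120 = 29 m.

29 m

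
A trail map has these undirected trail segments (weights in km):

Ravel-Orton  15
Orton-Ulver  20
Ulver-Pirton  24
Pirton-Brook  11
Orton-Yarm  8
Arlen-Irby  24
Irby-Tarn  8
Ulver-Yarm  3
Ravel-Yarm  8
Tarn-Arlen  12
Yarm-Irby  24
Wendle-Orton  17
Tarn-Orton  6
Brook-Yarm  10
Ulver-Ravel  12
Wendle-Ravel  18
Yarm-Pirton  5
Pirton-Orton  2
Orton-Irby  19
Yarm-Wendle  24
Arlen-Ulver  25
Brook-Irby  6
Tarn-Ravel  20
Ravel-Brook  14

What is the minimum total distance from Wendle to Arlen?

35 km

Shortest distances from Wendle:
Wendle: 0
Orton: 17  (via Wendle)
Ravel: 18  (via Wendle)
Pirton: 19  (via Orton)
Tarn: 23  (via Orton)
Yarm: 24  (via Wendle)
Ulver: 27  (via Yarm)
Brook: 30  (via Pirton)
Irby: 31  (via Tarn)
Arlen: 35  (via Tarn)
Shortest route: Wendle–Orton–Tarn–Arlen = 35 km.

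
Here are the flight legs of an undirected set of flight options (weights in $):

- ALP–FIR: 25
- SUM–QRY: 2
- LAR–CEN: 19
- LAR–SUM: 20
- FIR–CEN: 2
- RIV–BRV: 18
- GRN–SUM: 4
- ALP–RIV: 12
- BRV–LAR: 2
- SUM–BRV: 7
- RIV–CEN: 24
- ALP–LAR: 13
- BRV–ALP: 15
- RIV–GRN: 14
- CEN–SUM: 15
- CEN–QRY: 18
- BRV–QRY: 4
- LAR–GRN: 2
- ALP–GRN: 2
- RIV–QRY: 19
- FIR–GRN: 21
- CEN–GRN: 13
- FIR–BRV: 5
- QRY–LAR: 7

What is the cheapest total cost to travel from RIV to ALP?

$12

Running Dijkstra from RIV:
RIV: 0
ALP: 12  (via RIV)
Shortest route: RIV–ALP = $12.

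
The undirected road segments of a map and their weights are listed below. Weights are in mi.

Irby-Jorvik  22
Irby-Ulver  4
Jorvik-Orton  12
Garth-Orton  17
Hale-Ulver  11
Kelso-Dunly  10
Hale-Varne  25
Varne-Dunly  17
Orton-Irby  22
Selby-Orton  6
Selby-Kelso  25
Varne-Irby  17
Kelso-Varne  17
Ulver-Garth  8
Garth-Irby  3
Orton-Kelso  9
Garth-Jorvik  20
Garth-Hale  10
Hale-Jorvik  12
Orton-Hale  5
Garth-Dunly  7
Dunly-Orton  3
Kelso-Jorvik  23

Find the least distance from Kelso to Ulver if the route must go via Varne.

38 mi

Shortest Kelso→Varne: Kelso → Varne = 17
Best Varne to Ulver: Varne → Irby → Ulver costing 21
Total via Varne: 17 + 21 = 38 mi.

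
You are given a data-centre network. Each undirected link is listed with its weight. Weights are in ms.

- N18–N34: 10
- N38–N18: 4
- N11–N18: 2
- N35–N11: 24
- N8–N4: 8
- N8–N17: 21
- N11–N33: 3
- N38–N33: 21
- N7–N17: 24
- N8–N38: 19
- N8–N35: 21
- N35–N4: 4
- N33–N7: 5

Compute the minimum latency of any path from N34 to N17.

Candidate routes:
N34 - N18 - N38 - N33 - N7 - N17: 10+4+21+5+24 = 64
N34 - N18 - N38 - N8 - N17: 10+4+19+21 = 54
N34 - N18 - N11 - N33 - N7 - N17: 10+2+3+5+24 = 44
The minimum is 44 ms via N34 - N18 - N11 - N33 - N7 - N17.

44 ms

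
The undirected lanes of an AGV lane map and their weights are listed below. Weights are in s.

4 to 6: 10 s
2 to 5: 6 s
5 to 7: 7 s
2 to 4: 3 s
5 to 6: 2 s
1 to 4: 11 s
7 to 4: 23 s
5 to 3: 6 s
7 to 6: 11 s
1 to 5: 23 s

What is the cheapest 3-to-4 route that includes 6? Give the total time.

Best 3 to 6: 3–5–6 costing 8
Shortest 6→4: 6–4 = 10
Total via 6: 8 + 10 = 18 s.

18 s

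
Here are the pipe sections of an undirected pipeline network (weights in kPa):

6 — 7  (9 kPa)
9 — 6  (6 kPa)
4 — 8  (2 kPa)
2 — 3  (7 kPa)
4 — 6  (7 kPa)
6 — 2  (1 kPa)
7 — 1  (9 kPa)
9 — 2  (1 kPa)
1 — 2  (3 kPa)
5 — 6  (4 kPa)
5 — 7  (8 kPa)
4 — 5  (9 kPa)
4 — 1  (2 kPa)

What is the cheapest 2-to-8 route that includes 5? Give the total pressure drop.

16 kPa

Best 2 to 5: 2–6–5 costing 5
Best 5 to 8: 5–4–8 costing 11
Total via 5: 5 + 11 = 16 kPa.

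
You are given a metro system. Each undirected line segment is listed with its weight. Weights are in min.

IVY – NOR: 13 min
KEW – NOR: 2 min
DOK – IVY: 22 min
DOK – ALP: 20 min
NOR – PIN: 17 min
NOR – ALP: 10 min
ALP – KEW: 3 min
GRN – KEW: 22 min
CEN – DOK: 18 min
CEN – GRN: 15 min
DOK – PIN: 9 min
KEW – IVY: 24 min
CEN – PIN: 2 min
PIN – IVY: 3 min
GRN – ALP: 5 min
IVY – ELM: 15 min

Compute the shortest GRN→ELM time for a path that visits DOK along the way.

Best GRN to DOK: GRN–ALP–DOK costing 25
Shortest DOK→ELM: DOK–PIN–IVY–ELM = 27
Total via DOK: 25 + 27 = 52 min.

52 min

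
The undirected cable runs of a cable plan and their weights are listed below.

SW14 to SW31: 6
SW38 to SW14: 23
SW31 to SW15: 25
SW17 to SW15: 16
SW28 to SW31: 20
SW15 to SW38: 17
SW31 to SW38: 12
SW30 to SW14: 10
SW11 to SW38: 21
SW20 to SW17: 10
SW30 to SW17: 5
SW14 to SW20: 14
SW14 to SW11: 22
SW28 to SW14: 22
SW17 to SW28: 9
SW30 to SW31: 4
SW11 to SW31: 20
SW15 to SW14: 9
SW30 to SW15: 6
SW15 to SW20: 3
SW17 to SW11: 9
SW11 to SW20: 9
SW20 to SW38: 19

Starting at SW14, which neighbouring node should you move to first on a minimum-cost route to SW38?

SW31

Candidate routes:
SW14 - SW31 - SW38: 6+12 = 18
SW14 - SW38: 23 = 23
The minimum is 18 via SW14 - SW31 - SW38.
So from SW14 the first move is to SW31.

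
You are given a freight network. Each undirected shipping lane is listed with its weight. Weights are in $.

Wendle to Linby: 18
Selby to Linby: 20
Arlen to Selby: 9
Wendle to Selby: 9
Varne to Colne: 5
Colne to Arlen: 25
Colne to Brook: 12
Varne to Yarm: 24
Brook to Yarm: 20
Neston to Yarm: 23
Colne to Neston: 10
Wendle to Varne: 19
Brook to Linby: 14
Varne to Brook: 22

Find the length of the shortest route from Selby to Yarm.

$52

Enumerating some paths:
Selby - Wendle - Varne - Yarm: 9+19+24 = 52
Selby - Linby - Brook - Yarm: 20+14+20 = 54
Selby - Wendle - Linby - Brook - Yarm: 9+18+14+20 = 61
Cheapest is Selby - Wendle - Varne - Yarm at $52.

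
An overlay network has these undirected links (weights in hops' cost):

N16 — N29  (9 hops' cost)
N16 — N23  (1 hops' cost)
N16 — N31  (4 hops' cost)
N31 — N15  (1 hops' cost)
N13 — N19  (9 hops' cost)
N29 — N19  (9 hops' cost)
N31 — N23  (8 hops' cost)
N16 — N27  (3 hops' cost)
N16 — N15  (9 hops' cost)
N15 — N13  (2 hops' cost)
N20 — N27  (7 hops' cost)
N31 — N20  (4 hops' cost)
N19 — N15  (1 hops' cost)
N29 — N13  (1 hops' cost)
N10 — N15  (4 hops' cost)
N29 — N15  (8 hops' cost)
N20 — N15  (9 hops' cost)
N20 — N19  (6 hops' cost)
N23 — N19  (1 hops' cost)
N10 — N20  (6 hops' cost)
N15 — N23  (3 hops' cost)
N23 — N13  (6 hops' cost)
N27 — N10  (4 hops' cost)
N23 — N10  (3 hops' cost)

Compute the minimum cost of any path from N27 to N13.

Settle nodes by increasing distance from N27:
N27: 0
N16: 3  (via N27)
N10: 4  (via N27)
N23: 4  (via N16)
N19: 5  (via N23)
N15: 6  (via N19)
N31: 7  (via N16)
N20: 7  (via N27)
N13: 8  (via N15)
Shortest route: N27–N16–N23–N19–N15–N13 = 8 hops' cost.

8 hops' cost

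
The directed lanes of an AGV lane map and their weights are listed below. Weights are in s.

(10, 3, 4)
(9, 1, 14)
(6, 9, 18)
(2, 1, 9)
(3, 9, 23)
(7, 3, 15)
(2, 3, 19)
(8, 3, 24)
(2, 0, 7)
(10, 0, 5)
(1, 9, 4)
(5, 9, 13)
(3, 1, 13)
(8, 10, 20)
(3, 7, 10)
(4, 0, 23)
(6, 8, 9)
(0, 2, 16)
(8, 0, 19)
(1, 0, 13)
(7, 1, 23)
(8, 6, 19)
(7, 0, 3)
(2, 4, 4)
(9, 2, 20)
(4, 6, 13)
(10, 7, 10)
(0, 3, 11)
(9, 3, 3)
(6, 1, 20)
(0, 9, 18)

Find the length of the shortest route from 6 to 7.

31 s

Enumerating some paths:
6 - 1 - 9 - 3 - 7: 20+4+3+10 = 37
6 - 8 - 10 - 7: 9+20+10 = 39
6 - 9 - 3 - 7: 18+3+10 = 31
Cheapest is 6 - 9 - 3 - 7 at 31 s.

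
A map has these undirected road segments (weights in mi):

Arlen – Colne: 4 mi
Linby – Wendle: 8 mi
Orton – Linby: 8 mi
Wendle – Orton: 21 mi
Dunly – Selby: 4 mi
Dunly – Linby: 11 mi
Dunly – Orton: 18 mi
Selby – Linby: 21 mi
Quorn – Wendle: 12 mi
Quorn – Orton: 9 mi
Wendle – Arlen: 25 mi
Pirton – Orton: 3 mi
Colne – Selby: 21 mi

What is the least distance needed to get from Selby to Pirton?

Candidate routes:
Selby–Dunly–Linby–Orton–Pirton: 4+11+8+3 = 26
Selby–Linby–Orton–Pirton: 21+8+3 = 32
Selby–Dunly–Orton–Pirton: 4+18+3 = 25
Cheapest is Selby–Dunly–Orton–Pirton at 25 mi.

25 mi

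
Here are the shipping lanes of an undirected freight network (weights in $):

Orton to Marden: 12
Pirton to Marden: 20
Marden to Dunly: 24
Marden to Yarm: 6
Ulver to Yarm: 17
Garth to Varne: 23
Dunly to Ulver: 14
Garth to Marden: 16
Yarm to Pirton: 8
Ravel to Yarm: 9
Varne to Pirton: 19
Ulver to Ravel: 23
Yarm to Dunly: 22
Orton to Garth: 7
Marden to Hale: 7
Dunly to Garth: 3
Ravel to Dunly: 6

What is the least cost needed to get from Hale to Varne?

$40

Running Dijkstra from Hale:
Hale: 0
Marden: 7  (via Hale)
Yarm: 13  (via Marden)
Orton: 19  (via Marden)
Pirton: 21  (via Yarm)
Ravel: 22  (via Yarm)
Garth: 23  (via Marden)
Dunly: 26  (via Garth)
Ulver: 30  (via Yarm)
Varne: 40  (via Pirton)
Shortest route: Hale → Marden → Yarm → Pirton → Varne = $40.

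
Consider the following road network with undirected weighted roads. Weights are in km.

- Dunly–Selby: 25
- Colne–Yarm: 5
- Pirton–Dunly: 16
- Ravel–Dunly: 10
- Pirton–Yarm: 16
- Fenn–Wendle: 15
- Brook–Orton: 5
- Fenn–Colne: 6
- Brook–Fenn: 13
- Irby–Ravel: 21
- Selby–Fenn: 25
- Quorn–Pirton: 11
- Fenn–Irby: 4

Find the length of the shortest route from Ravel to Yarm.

Compare a few routes:
Ravel–Irby–Fenn–Colne–Yarm: 21+4+6+5 = 36
Ravel–Dunly–Pirton–Yarm: 10+16+16 = 42
The minimum is 36 km via Ravel–Irby–Fenn–Colne–Yarm.

36 km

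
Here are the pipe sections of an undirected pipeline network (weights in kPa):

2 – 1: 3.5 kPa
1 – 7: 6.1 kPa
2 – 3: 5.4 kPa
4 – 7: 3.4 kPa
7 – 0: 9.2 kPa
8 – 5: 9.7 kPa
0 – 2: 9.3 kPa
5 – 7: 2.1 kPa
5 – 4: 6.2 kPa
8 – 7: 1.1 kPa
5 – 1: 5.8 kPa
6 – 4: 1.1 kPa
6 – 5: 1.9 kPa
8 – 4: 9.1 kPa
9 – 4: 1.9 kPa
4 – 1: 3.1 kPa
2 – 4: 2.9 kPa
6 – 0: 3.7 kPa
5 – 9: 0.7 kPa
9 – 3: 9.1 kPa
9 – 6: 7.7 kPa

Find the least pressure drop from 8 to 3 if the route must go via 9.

13 kPa

Best 8 to 9: 8 → 7 → 5 → 9 costing 3.9
Shortest 9→3: 9 → 3 = 9.1
Total via 9: 3.9 + 9.1 = 13 kPa.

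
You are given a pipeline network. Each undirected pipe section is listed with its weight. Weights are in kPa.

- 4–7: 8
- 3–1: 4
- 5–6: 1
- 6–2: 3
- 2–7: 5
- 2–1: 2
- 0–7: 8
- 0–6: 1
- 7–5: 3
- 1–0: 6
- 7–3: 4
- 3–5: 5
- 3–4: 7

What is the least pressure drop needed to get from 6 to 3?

6 kPa

Compare a few routes:
6 → 5 → 3: 1+5 = 6
6 → 5 → 7 → 3: 1+3+4 = 8
6 → 2 → 1 → 3: 3+2+4 = 9
Cheapest is 6 → 5 → 3 at 6 kPa.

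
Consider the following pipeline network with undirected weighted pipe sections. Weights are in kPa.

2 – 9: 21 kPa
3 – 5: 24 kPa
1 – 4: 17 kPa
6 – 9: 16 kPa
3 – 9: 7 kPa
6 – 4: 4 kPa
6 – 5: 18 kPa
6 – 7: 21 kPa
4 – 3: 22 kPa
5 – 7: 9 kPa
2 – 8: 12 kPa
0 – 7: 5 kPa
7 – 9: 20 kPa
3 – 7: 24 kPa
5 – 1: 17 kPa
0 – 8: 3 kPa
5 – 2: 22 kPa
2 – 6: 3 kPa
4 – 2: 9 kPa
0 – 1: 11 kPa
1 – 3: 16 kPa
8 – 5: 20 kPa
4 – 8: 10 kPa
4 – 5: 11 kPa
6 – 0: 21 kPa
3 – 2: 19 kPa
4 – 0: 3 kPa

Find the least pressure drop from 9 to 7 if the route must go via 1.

Shortest 9→1: 9 → 3 → 1 = 23
Best 1 to 7: 1 → 0 → 7 costing 16
Total via 1: 23 + 16 = 39 kPa.

39 kPa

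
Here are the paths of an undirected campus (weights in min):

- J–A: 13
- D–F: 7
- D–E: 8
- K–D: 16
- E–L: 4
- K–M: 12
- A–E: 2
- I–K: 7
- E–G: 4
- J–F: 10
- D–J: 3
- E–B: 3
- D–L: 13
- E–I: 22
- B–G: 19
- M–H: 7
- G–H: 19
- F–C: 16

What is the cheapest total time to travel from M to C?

51 min

Enumerating some paths:
M–K–D–F–C: 12+16+7+16 = 51
M–K–D–J–F–C: 12+16+3+10+16 = 57
M–H–G–E–D–F–C: 7+19+4+8+7+16 = 61
Cheapest is M–K–D–F–C at 51 min.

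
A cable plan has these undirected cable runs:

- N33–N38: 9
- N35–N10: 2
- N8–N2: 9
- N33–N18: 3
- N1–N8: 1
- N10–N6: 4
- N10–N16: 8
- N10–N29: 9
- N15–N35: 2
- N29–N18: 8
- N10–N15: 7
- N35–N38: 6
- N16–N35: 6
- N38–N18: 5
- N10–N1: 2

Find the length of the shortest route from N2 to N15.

Running Dijkstra from N2:
N2: 0
N8: 9  (via N2)
N1: 10  (via N8)
N10: 12  (via N1)
N35: 14  (via N10)
N15: 16  (via N35)
Shortest route: N2–N8–N1–N10–N35–N15 = 16.

16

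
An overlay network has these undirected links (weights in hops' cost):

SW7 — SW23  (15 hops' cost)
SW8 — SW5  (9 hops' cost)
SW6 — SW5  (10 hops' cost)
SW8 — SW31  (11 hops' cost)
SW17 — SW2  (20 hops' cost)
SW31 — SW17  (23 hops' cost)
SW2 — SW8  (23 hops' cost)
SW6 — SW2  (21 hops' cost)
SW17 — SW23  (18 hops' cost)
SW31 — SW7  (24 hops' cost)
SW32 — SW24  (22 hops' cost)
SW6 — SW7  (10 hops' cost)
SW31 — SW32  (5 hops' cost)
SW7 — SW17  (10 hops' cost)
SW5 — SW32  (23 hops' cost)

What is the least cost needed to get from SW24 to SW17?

Running Dijkstra from SW24:
SW24: 0
SW32: 22  (via SW24)
SW31: 27  (via SW32)
SW8: 38  (via SW31)
SW5: 45  (via SW32)
SW17: 50  (via SW31)
Shortest route: SW24 → SW32 → SW31 → SW17 = 50 hops' cost.

50 hops' cost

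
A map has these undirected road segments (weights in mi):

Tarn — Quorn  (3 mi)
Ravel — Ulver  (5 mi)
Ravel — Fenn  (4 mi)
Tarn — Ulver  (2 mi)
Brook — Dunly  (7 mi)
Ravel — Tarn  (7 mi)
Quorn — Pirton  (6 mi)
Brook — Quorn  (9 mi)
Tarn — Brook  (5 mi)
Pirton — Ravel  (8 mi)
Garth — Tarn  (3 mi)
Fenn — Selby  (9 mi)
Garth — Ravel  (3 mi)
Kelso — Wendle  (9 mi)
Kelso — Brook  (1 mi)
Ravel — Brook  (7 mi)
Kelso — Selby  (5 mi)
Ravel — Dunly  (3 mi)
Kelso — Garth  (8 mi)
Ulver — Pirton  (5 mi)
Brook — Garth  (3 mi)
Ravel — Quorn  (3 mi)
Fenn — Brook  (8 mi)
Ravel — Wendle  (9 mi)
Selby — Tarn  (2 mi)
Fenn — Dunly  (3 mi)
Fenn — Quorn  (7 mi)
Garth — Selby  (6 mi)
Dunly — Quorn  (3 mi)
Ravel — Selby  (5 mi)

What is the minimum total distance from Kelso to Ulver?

Settle nodes by increasing distance from Kelso:
Kelso: 0
Brook: 1  (via Kelso)
Garth: 4  (via Brook)
Selby: 5  (via Kelso)
Tarn: 6  (via Brook)
Ravel: 7  (via Garth)
Dunly: 8  (via Brook)
Ulver: 8  (via Tarn)
Shortest route: Kelso → Brook → Tarn → Ulver = 8 mi.

8 mi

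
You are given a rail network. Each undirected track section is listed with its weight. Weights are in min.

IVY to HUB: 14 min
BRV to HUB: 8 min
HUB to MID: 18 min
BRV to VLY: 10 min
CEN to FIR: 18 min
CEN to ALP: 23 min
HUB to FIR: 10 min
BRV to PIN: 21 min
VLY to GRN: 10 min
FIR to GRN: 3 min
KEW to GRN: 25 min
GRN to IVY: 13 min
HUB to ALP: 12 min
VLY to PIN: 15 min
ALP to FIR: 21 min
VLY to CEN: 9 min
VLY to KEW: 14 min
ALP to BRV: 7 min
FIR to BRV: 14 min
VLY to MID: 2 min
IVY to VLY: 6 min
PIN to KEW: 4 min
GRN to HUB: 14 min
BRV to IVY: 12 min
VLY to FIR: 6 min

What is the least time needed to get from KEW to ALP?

31 min

Candidate routes:
KEW - PIN - VLY - BRV - ALP: 4+15+10+7 = 36
KEW - VLY - BRV - ALP: 14+10+7 = 31
KEW - PIN - BRV - ALP: 4+21+7 = 32
KEW - VLY - IVY - BRV - ALP: 14+6+12+7 = 39
The minimum is 31 min via KEW - VLY - BRV - ALP.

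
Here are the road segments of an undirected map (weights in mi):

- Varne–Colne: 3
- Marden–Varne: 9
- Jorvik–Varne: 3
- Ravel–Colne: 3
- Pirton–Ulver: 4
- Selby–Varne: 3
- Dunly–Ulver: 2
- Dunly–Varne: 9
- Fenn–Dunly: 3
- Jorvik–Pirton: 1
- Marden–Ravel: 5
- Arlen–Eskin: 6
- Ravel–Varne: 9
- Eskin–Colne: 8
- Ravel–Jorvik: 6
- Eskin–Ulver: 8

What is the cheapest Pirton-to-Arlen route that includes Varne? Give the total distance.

Shortest Pirton→Varne: Pirton → Jorvik → Varne = 4
Best Varne to Arlen: Varne → Colne → Eskin → Arlen costing 17
Total via Varne: 4 + 17 = 21 mi.

21 mi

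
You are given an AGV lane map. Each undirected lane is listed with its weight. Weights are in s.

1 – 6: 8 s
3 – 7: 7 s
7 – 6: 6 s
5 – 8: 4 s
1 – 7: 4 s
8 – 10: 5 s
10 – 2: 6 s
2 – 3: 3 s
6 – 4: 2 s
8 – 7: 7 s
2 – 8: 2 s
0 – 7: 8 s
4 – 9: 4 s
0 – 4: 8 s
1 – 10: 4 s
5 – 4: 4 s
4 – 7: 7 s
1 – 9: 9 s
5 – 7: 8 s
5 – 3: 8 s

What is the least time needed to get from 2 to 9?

Running Dijkstra from 2:
2: 0
8: 2  (via 2)
3: 3  (via 2)
5: 6  (via 8)
10: 6  (via 2)
7: 9  (via 8)
1: 10  (via 10)
4: 10  (via 5)
6: 12  (via 4)
9: 14  (via 4)
Shortest route: 2 → 8 → 5 → 4 → 9 = 14 s.

14 s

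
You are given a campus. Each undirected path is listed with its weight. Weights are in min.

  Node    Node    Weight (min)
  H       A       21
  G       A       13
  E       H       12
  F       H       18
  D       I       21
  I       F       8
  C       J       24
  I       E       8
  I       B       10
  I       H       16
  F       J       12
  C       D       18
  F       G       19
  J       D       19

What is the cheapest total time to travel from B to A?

Running Dijkstra from B:
B: 0
I: 10  (via B)
E: 18  (via I)
F: 18  (via I)
H: 26  (via I)
J: 30  (via F)
D: 31  (via I)
G: 37  (via F)
A: 47  (via H)
Shortest route: B–I–H–A = 47 min.

47 min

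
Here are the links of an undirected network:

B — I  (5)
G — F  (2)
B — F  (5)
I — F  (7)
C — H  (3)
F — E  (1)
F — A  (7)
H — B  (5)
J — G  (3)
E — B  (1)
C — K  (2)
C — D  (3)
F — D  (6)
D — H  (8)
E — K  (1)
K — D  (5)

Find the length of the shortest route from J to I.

Compare a few routes:
J - G - F - B - I: 3+2+5+5 = 15
J - G - F - I: 3+2+7 = 12
J - G - F - E - K - C - H - B - I: 3+2+1+1+2+3+5+5 = 22
Cheapest is J - G - F - I at 12.

12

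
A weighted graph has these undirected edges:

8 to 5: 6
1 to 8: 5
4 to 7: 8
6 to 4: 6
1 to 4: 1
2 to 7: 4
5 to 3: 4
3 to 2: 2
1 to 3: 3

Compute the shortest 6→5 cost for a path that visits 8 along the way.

Shortest 6→8: 6 → 4 → 1 → 8 = 12
Shortest 8→5: 8 → 5 = 6
Total via 8: 12 + 6 = 18.

18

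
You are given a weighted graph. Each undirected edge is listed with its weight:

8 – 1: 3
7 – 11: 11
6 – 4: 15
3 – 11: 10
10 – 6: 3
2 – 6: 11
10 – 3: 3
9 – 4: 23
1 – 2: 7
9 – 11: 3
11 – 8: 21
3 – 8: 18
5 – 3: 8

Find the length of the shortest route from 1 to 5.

Compare a few routes:
1–8–3–5: 3+18+8 = 29
1–2–6–10–3–5: 7+11+3+3+8 = 32
Cheapest is 1–8–3–5 at 29.

29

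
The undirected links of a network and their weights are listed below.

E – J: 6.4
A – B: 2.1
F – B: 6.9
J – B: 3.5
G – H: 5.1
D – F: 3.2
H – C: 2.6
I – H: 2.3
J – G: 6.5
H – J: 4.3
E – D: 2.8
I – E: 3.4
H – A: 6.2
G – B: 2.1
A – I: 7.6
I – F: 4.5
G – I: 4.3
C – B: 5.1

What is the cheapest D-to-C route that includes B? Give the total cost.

15.2

Shortest D→B: D–F–B = 10.1
Shortest B→C: B–C = 5.1
Total via B: 10.1 + 5.1 = 15.2.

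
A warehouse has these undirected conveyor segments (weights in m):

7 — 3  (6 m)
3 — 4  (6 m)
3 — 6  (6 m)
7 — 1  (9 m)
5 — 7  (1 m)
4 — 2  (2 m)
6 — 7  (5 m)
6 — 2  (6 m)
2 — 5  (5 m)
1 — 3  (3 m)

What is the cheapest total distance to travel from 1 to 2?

Running Dijkstra from 1:
1: 0
3: 3  (via 1)
4: 9  (via 3)
6: 9  (via 3)
7: 9  (via 1)
5: 10  (via 7)
2: 11  (via 4)
Shortest route: 1 → 3 → 4 → 2 = 11 m.

11 m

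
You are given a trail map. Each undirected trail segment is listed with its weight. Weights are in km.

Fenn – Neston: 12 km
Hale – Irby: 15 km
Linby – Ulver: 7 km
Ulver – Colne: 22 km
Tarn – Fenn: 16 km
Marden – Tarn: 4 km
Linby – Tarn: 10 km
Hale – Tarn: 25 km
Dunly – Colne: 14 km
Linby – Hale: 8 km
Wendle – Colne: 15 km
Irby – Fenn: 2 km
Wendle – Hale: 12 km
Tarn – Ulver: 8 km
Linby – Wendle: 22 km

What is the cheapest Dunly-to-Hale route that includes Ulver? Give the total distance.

51 km

Best Dunly to Ulver: Dunly → Colne → Ulver costing 36
Best Ulver to Hale: Ulver → Linby → Hale costing 15
Total via Ulver: 36 + 15 = 51 km.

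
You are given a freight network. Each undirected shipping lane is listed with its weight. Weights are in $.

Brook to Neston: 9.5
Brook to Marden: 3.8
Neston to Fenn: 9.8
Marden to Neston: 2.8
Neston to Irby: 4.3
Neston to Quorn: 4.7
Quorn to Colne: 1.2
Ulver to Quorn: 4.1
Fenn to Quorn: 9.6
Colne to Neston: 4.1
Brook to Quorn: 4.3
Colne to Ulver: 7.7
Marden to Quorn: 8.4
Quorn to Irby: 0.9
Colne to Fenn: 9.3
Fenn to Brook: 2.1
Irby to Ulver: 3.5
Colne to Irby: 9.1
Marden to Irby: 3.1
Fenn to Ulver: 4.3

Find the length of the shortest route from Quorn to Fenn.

$6.4

Running Dijkstra from Quorn:
Quorn: 0
Irby: 0.9  (via Quorn)
Colne: 1.2  (via Quorn)
Marden: 4  (via Irby)
Ulver: 4.1  (via Quorn)
Brook: 4.3  (via Quorn)
Neston: 4.7  (via Quorn)
Fenn: 6.4  (via Brook)
Shortest route: Quorn–Brook–Fenn = $6.4.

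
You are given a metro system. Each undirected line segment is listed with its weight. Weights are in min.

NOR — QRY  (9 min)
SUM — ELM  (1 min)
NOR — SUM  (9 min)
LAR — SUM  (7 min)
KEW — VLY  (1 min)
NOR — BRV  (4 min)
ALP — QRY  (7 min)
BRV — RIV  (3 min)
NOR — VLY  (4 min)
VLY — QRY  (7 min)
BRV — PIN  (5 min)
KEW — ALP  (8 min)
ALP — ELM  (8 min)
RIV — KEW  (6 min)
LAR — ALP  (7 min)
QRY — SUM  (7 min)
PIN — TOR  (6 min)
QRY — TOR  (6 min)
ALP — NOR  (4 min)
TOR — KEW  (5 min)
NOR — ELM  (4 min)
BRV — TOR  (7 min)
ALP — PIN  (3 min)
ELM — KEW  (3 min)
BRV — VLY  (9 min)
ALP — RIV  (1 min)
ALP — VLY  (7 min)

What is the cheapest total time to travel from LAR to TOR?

Running Dijkstra from LAR:
LAR: 0
SUM: 7  (via LAR)
ALP: 7  (via LAR)
RIV: 8  (via ALP)
ELM: 8  (via SUM)
PIN: 10  (via ALP)
NOR: 11  (via ALP)
KEW: 11  (via ELM)
BRV: 11  (via RIV)
VLY: 12  (via KEW)
QRY: 14  (via SUM)
TOR: 16  (via PIN)
Shortest route: LAR → ALP → PIN → TOR = 16 min.

16 min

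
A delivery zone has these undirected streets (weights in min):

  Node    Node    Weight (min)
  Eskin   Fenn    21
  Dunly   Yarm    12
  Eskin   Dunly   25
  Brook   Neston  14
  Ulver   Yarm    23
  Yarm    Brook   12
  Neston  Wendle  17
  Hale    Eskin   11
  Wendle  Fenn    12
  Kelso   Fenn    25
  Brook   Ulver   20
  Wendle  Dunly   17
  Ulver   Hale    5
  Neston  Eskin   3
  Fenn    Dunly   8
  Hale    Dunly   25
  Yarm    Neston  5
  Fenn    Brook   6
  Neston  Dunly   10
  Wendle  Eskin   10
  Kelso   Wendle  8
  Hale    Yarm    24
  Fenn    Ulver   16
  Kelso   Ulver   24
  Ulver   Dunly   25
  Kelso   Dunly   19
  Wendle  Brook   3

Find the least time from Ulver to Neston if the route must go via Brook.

Shortest Ulver→Brook: Ulver–Brook = 20
Shortest Brook→Neston: Brook–Neston = 14
Total via Brook: 20 + 14 = 34 min.

34 min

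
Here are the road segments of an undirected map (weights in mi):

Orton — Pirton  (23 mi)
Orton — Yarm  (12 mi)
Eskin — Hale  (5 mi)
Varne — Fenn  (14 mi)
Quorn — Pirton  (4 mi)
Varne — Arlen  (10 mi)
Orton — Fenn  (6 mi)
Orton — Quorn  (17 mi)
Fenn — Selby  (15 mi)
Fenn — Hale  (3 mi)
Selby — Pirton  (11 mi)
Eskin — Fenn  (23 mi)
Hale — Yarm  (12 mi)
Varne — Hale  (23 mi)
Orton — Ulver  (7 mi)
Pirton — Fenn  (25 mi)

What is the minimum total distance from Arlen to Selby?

39 mi

Compare a few routes:
Arlen → Varne → Fenn → Pirton → Selby: 10+14+25+11 = 60
Arlen → Varne → Hale → Fenn → Selby: 10+23+3+15 = 51
Arlen → Varne → Fenn → Selby: 10+14+15 = 39
The minimum is 39 mi via Arlen → Varne → Fenn → Selby.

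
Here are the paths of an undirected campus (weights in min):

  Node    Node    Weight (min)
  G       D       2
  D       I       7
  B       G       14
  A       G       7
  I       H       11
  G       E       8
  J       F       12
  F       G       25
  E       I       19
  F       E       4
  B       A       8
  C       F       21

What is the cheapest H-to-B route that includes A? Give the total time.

Best H to A: H → I → D → G → A costing 27
Best A to B: A → B costing 8
Total via A: 27 + 8 = 35 min.

35 min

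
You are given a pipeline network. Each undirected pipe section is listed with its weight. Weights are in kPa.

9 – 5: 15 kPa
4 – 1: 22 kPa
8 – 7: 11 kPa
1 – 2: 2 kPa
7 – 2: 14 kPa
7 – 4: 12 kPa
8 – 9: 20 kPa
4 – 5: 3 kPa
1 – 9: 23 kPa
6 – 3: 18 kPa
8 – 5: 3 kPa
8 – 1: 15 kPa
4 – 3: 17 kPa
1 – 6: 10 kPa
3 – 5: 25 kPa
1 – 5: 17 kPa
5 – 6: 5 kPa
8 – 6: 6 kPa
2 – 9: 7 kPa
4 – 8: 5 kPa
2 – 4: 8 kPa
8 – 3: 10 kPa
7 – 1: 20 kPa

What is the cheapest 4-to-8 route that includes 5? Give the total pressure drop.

6 kPa

Shortest 4→5: 4 → 5 = 3
Shortest 5→8: 5 → 8 = 3
Total via 5: 3 + 3 = 6 kPa.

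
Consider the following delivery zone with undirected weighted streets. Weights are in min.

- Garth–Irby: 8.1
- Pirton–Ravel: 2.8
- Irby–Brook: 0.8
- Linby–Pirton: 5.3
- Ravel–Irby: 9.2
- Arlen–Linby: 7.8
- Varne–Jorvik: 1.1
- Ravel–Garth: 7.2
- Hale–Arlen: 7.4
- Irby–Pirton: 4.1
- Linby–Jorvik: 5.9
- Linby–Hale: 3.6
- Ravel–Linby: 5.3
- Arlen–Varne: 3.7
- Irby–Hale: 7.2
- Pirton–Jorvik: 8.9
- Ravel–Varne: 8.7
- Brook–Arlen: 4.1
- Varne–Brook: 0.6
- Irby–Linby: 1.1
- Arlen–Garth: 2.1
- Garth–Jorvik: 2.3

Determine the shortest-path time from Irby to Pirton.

4.1 min

Candidate routes:
Irby–Linby–Pirton: 1.1+5.3 = 6.4
Irby–Pirton: 4.1 = 4.1
The minimum is 4.1 min via Irby–Pirton.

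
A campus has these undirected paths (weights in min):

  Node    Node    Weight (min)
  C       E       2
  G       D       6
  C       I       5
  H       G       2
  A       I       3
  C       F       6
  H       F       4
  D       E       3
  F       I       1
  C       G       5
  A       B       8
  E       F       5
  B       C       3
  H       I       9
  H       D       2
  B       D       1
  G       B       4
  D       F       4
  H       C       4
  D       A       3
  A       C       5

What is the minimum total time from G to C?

5 min

Settle nodes by increasing distance from G:
G: 0
H: 2  (via G)
B: 4  (via G)
D: 4  (via H)
C: 5  (via G)
Shortest route: G → C = 5 min.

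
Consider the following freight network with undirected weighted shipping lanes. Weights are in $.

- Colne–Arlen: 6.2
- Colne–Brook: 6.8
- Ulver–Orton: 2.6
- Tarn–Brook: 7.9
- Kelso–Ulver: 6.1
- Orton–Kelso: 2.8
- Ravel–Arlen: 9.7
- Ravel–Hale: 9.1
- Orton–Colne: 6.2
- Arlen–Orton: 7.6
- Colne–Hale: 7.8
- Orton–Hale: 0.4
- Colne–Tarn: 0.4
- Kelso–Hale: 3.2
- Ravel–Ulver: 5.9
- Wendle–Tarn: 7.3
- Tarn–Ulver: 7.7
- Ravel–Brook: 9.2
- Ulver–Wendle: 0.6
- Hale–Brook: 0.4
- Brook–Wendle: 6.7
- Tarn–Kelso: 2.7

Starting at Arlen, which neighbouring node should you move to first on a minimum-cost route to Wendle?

Compare a few routes:
Arlen → Orton → Ulver → Wendle: 7.6+2.6+0.6 = 10.8
Arlen → Colne → Tarn → Ulver → Wendle: 6.2+0.4+7.7+0.6 = 14.9
Arlen → Colne → Tarn → Wendle: 6.2+0.4+7.3 = 13.9
Cheapest is Arlen → Orton → Ulver → Wendle at $10.8.
So from Arlen the first move is to Orton.

Orton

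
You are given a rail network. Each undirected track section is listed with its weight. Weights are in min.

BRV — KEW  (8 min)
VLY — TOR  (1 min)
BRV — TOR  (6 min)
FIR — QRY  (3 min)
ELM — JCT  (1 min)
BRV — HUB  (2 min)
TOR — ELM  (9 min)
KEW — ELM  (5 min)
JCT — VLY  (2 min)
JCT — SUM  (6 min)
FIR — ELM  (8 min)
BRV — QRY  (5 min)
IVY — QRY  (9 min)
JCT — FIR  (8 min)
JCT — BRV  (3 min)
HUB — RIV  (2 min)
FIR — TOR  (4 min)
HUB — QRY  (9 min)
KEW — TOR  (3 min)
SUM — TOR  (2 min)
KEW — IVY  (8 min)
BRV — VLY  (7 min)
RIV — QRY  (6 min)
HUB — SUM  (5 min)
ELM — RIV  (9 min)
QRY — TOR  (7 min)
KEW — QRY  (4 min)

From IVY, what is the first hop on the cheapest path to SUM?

KEW

Candidate routes:
IVY - QRY - KEW - TOR - SUM: 9+4+3+2 = 18
IVY - KEW - TOR - SUM: 8+3+2 = 13
IVY - QRY - FIR - TOR - SUM: 9+3+4+2 = 18
Cheapest is IVY - KEW - TOR - SUM at 13 min.
So from IVY the first move is to KEW.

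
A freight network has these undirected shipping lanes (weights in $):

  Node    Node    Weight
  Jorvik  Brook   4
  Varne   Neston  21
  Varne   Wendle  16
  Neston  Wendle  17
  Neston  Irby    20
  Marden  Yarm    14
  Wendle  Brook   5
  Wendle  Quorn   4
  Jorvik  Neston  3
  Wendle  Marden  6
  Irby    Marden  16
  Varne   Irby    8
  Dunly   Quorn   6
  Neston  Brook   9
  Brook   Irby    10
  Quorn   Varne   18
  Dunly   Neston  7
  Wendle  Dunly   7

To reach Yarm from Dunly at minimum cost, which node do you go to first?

Candidate routes:
Dunly - Neston - Brook - Wendle - Marden - Yarm: 7+9+5+6+14 = 41
Dunly - Neston - Jorvik - Brook - Wendle - Marden - Yarm: 7+3+4+5+6+14 = 39
Dunly - Wendle - Marden - Yarm: 7+6+14 = 27
Dunly - Quorn - Wendle - Marden - Yarm: 6+4+6+14 = 30
Cheapest is Dunly - Wendle - Marden - Yarm at $27.
So from Dunly the first move is to Wendle.

Wendle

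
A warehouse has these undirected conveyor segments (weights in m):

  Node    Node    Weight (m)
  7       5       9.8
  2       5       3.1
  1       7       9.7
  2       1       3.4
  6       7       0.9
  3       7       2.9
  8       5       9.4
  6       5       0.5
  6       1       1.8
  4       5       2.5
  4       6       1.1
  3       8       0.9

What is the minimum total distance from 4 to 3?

Enumerating some paths:
4 → 5 → 6 → 7 → 3: 2.5+0.5+0.9+2.9 = 6.8
4 → 6 → 7 → 3: 1.1+0.9+2.9 = 4.9
4 → 6 → 5 → 8 → 3: 1.1+0.5+9.4+0.9 = 11.9
Cheapest is 4 → 6 → 7 → 3 at 4.9 m.

4.9 m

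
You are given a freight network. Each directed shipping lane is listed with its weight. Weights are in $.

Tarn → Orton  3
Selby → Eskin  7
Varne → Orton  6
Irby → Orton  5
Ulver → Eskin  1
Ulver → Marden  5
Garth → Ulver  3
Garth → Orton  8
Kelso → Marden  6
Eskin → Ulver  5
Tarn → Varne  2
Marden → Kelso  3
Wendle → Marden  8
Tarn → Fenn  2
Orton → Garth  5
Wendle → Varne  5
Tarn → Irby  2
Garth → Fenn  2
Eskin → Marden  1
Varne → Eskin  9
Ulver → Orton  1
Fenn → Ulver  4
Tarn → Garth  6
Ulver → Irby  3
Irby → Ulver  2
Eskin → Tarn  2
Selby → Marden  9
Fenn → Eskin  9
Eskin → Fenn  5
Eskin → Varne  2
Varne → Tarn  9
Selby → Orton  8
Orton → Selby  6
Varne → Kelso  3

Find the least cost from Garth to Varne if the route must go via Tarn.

Best Garth to Tarn: Garth–Ulver–Eskin–Tarn costing 6
Best Tarn to Varne: Tarn–Varne costing 2
Total via Tarn: 6 + 2 = $8.

$8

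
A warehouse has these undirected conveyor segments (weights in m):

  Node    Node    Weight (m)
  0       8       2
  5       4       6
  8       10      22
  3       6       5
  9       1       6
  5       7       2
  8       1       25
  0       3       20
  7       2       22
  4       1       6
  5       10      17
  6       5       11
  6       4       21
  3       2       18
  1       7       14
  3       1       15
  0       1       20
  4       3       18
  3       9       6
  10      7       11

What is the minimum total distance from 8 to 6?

27 m

Compare a few routes:
8 → 0 → 1 → 9 → 3 → 6: 2+20+6+6+5 = 39
8 → 0 → 3 → 6: 2+20+5 = 27
Cheapest is 8 → 0 → 3 → 6 at 27 m.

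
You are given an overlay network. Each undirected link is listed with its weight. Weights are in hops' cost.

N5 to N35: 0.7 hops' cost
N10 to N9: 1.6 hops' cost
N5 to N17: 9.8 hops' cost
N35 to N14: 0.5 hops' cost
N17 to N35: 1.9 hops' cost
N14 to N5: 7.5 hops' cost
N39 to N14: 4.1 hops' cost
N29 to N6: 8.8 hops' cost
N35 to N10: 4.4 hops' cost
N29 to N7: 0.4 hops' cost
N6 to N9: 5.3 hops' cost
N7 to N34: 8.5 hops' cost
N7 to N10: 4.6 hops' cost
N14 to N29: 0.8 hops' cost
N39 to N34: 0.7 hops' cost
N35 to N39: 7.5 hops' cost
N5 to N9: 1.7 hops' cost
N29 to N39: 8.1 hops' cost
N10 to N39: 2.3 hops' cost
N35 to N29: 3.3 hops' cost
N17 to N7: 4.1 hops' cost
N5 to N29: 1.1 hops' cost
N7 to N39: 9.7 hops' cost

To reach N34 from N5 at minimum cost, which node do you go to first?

Candidate routes:
N5–N35–N14–N39–N34: 0.7+0.5+4.1+0.7 = 6
N5–N29–N14–N39–N34: 1.1+0.8+4.1+0.7 = 6.7
N5–N9–N10–N39–N34: 1.7+1.6+2.3+0.7 = 6.3
Cheapest is N5–N35–N14–N39–N34 at 6 hops' cost.
So from N5 the first move is to N35.

N35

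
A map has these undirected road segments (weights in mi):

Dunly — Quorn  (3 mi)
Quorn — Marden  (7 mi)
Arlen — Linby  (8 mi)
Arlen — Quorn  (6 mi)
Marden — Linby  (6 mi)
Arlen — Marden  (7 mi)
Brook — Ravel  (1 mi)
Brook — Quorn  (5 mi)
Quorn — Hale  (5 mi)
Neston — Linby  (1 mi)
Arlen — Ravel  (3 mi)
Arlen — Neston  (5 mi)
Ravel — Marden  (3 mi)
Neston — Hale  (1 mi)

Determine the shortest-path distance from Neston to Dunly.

9 mi

Candidate routes:
Neston - Arlen - Quorn - Dunly: 5+6+3 = 14
Neston - Hale - Quorn - Dunly: 1+5+3 = 9
Neston - Linby - Marden - Quorn - Dunly: 1+6+7+3 = 17
Cheapest is Neston - Hale - Quorn - Dunly at 9 mi.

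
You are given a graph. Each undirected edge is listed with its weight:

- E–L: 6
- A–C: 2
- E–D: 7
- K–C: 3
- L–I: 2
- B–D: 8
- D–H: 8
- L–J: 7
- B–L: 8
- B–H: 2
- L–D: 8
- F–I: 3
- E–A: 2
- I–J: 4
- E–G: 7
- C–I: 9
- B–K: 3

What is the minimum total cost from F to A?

Settle nodes by increasing distance from F:
F: 0
I: 3  (via F)
L: 5  (via I)
J: 7  (via I)
E: 11  (via L)
C: 12  (via I)
A: 13  (via E)
Shortest route: F–I–L–E–A = 13.

13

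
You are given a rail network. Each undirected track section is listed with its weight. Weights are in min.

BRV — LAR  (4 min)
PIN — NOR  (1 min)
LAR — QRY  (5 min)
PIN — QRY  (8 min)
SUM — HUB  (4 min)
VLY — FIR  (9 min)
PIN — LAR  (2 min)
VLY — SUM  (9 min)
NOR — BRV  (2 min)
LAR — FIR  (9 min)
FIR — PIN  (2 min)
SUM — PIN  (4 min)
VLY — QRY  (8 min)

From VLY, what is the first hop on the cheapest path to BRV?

Compare a few routes:
VLY–SUM–PIN–NOR–BRV: 9+4+1+2 = 16
VLY–QRY–LAR–BRV: 8+5+4 = 17
VLY–FIR–PIN–NOR–BRV: 9+2+1+2 = 14
The minimum is 14 min via VLY–FIR–PIN–NOR–BRV.
So from VLY the first move is to FIR.

FIR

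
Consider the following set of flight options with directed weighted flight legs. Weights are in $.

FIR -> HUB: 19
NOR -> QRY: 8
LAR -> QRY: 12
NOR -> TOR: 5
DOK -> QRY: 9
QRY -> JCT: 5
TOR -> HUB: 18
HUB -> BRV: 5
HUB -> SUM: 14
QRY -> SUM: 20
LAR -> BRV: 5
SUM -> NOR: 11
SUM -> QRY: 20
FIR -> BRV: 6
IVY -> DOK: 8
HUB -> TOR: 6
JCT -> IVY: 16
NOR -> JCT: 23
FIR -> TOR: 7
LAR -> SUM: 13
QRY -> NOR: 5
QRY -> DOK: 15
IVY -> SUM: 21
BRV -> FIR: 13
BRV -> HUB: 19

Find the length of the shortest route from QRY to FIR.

$46

Shortest distances from QRY:
QRY: 0
NOR: 5  (via QRY)
JCT: 5  (via QRY)
TOR: 10  (via NOR)
DOK: 15  (via QRY)
SUM: 20  (via QRY)
IVY: 21  (via JCT)
HUB: 28  (via TOR)
BRV: 33  (via HUB)
FIR: 46  (via BRV)
Shortest route: QRY–NOR–TOR–HUB–BRV–FIR = $46.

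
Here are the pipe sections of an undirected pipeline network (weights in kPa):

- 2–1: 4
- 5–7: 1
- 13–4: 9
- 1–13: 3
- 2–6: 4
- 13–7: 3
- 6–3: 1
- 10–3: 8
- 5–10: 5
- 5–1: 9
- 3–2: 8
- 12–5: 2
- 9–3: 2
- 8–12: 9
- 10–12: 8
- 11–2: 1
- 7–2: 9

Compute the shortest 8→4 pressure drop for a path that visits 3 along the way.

Shortest 8→3: 8 → 12 → 5 → 10 → 3 = 24
Best 3 to 4: 3 → 6 → 2 → 1 → 13 → 4 costing 21
Total via 3: 24 + 21 = 45 kPa.

45 kPa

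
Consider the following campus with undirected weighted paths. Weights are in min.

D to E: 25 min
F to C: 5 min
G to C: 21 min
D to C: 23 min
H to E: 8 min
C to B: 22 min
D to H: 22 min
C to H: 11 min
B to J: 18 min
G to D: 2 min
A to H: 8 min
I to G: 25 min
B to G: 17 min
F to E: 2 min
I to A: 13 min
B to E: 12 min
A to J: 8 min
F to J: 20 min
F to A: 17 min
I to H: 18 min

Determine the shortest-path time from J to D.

37 min

Settle nodes by increasing distance from J:
J: 0
A: 8  (via J)
H: 16  (via A)
B: 18  (via J)
F: 20  (via J)
I: 21  (via A)
E: 22  (via F)
C: 25  (via F)
G: 35  (via B)
D: 37  (via G)
Shortest route: J → B → G → D = 37 min.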